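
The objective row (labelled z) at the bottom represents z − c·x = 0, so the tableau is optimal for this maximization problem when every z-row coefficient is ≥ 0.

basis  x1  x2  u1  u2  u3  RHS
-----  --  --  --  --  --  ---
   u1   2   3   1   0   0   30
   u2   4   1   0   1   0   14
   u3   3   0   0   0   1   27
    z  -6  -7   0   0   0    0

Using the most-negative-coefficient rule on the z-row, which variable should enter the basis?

x2

Negative z-row entries: x1: -6, x2: -7.
The most negative is -7 in column x2, so x2 enters.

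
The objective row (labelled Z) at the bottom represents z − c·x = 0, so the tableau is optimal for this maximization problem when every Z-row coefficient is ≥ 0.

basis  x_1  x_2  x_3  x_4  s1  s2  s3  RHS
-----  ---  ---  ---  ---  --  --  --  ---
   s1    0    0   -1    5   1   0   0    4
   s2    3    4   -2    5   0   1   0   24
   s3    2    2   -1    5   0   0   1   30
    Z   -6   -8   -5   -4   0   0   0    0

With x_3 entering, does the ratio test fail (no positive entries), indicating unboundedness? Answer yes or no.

Every constraint-row entry in column x_3 is ≤ 0, so increasing x_3 is unbounded.

yes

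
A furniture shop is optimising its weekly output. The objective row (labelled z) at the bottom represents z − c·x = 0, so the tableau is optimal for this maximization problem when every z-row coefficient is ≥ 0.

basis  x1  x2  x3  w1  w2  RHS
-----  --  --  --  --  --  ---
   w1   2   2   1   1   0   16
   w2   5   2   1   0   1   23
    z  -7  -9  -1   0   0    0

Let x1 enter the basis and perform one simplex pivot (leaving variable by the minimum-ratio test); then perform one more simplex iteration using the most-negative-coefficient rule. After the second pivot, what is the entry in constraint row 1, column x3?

Ratio test on column x1 — row 1: 16/2 = 8; row 2: 23/5 = 23/5. Minimum is 23/5 at row 2 (w2 leaves); pivot element 5.
Divide row 2 by 5; eliminate column x1 from the other rows.
Second iteration: most negative z-row entry is -31/5 in column x2, so x2 enters.
Ratio test on column x2 — row 1: (34/5)/(6/5) = 17/3; row 2: (23/5)/(2/5) = 23/2. Minimum is 17/3 at row 1 (w1 leaves); pivot element 6/5.
Divide row 1 by 6/5; eliminate column x2 from the other rows.
After both pivots, the entry at constraint row 1, column x3 is 1/2.

1/2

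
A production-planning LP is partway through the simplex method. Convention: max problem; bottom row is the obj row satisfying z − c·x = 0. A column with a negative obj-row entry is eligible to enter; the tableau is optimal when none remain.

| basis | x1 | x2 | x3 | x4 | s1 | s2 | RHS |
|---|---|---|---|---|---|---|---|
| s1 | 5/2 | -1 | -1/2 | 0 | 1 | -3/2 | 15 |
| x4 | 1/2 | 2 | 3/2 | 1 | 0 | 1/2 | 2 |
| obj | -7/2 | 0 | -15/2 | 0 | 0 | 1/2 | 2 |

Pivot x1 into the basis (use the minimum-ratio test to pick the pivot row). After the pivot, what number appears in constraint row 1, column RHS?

5

Ratio test on column x1 — row 1: 15/(5/2) = 6; row 2: 2/(1/2) = 4. Minimum is 4 at row 2 (x4 leaves); pivot element 1/2.
Divide row 2 by 1/2; eliminate column x1 from the other rows.
Row 1 update in column RHS: 15 − (5/2)·4 = 5.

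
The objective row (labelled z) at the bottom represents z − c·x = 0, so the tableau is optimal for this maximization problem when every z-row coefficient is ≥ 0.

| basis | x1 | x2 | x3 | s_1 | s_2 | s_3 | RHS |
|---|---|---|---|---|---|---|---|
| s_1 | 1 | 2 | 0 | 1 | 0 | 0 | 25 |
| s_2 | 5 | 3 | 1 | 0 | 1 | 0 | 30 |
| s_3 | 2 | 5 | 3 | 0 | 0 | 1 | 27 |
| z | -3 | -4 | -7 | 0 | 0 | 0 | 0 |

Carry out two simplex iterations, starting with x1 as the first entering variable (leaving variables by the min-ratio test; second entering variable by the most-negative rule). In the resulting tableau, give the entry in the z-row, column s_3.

Ratio test on column x1 — row 1: 25/1 = 25; row 2: 30/5 = 6; row 3: 27/2 = 27/2. Minimum is 6 at row 2 (s_2 leaves); pivot element 5.
Divide row 2 by 5; eliminate column x1 from the other rows.
Second iteration: most negative z-row entry is -32/5 in column x3, so x3 enters.
Ratio test on column x3 — row 1: entry -1/5 ≤ 0; row 2: 6/(1/5) = 30; row 3: 15/(13/5) = 75/13. Minimum is 75/13 at row 3 (s_3 leaves); pivot element 13/5.
Divide row 3 by 13/5; eliminate column x3 from the other rows.
After both pivots, the entry at the z-row, column s_3 is 32/13.

32/13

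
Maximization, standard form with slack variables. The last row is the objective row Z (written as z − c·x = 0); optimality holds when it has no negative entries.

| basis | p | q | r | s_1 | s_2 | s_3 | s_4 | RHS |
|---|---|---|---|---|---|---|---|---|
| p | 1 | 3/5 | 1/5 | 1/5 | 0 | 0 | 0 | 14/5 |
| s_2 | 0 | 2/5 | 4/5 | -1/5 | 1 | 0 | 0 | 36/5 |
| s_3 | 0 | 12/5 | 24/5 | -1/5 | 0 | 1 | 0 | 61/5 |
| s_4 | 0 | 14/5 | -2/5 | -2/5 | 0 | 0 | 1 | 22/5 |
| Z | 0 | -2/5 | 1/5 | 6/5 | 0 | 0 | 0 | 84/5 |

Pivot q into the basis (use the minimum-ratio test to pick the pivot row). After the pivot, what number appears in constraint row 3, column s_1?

Ratio test on column q — row 1: (14/5)/(3/5) = 14/3; row 2: (36/5)/(2/5) = 18; row 3: (61/5)/(12/5) = 61/12; row 4: (22/5)/(14/5) = 11/7. Minimum is 11/7 at row 4 (s_4 leaves); pivot element 14/5.
Divide row 4 by 14/5; eliminate column q from the other rows.
Row 3 update in column s_1: -1/5 − (12/5)·(-1/7) = 1/7.

1/7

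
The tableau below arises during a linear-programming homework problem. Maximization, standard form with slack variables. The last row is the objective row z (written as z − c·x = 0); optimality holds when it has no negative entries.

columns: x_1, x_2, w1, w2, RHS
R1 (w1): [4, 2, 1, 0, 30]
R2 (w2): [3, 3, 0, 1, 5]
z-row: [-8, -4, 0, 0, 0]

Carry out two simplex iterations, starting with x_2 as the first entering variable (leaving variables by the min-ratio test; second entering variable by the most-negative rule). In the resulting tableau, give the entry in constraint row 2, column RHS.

Ratio test on column x_2 — row 1: 30/2 = 15; row 2: 5/3 = 5/3. Minimum is 5/3 at row 2 (w2 leaves); pivot element 3.
Divide row 2 by 3; eliminate column x_2 from the other rows.
Second iteration: most negative z-row entry is -4 in column x_1, so x_1 enters.
Ratio test on column x_1 — row 1: (80/3)/2 = 40/3; row 2: (5/3)/1 = 5/3. Minimum is 5/3 at row 2 (x_2 leaves); pivot element 1.
Divide row 2 by 1; eliminate column x_1 from the other rows.
After both pivots, the entry at constraint row 2, column RHS is 5/3.

5/3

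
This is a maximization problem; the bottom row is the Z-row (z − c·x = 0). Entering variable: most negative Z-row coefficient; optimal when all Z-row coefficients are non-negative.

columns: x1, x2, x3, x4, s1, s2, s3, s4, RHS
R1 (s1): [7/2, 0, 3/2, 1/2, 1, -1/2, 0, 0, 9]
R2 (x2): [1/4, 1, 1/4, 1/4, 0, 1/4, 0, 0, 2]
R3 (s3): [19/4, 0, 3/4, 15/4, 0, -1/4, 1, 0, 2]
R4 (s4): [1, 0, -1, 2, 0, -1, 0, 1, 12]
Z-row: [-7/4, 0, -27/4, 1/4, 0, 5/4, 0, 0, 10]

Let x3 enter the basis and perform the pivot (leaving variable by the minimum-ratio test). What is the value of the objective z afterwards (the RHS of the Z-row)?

28

Ratio test on column x3 — row 1: 9/(3/2) = 6; row 2: 2/(1/4) = 8; row 3: 2/(3/4) = 8/3; row 4: entry -1 ≤ 0. Minimum is 8/3 at row 3 (s3 leaves); pivot element 3/4.
Pivot on row 3; the Z-row RHS becomes 10 − (-27/4)·(8/3) = 28.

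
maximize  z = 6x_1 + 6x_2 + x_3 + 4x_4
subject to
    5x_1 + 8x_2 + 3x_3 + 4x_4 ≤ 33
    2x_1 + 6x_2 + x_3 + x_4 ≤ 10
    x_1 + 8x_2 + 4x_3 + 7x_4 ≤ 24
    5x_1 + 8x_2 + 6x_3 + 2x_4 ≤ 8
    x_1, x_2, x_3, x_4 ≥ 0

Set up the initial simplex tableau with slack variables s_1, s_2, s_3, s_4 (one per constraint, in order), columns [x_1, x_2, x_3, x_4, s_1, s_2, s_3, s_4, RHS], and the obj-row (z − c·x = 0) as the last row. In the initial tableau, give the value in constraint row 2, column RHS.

10

The RHS of constraint 2 is b_2 = 10.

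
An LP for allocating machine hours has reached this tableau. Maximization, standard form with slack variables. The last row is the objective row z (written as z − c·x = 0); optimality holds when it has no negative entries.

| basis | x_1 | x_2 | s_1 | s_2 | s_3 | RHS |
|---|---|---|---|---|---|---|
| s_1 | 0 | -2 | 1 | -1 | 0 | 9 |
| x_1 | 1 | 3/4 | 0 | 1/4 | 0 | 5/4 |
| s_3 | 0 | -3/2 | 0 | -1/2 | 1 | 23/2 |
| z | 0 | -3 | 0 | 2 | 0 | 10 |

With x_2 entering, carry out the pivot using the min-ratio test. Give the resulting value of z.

Ratio test on column x_2 — row 1: entry -2 ≤ 0; row 2: (5/4)/(3/4) = 5/3; row 3: entry -3/2 ≤ 0. Minimum is 5/3 at row 2 (x_1 leaves); pivot element 3/4.
Pivot on row 2; the z-row RHS becomes 10 − (-3)·(5/3) = 15.

15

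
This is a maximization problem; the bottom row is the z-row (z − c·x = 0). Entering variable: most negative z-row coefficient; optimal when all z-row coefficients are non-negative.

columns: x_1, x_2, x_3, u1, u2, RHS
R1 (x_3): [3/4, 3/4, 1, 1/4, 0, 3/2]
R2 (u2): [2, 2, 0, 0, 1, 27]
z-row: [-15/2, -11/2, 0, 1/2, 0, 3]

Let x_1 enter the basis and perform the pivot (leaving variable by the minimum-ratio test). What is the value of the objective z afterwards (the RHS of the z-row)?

18

Ratio test on column x_1 — row 1: (3/2)/(3/4) = 2; row 2: 27/2 = 27/2. Minimum is 2 at row 1 (x_3 leaves); pivot element 3/4.
Pivot on row 1; the z-row RHS becomes 3 − (-15/2)·2 = 18.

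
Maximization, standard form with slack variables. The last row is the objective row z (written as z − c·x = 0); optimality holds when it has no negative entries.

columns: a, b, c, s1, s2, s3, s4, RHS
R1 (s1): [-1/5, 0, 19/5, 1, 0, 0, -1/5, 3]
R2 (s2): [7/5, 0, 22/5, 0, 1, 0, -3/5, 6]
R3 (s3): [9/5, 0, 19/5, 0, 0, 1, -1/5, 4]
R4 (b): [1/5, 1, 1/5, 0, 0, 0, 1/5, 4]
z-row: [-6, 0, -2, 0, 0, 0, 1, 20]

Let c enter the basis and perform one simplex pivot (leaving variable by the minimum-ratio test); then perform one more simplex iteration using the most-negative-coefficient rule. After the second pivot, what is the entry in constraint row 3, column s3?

Ratio test on column c — row 1: 3/(19/5) = 15/19; row 2: 6/(22/5) = 15/11; row 3: 4/(19/5) = 20/19; row 4: 4/(1/5) = 20. Minimum is 15/19 at row 1 (s1 leaves); pivot element 19/5.
Divide row 1 by 19/5; eliminate column c from the other rows.
Second iteration: most negative z-row entry is -116/19 in column a, so a enters.
Ratio test on column a — row 1: entry -1/19 ≤ 0; row 2: (48/19)/(31/19) = 48/31; row 3: 1/2 = 1/2; row 4: (73/19)/(4/19) = 73/4. Minimum is 1/2 at row 3 (s3 leaves); pivot element 2.
Divide row 3 by 2; eliminate column a from the other rows.
After both pivots, the entry at constraint row 3, column s3 is 1/2.

1/2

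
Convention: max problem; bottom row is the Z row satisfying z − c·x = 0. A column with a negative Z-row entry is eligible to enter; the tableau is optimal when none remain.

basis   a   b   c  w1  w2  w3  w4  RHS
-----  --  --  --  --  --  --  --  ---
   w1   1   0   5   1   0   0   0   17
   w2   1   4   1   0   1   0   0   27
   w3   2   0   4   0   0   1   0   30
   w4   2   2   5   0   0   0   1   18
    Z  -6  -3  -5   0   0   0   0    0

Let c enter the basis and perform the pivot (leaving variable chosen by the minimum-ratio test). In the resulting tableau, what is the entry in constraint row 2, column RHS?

Ratio test on column c — row 1: 17/5 = 17/5; row 2: 27/1 = 27; row 3: 30/4 = 15/2; row 4: 18/5 = 18/5. Minimum is 17/5 at row 1 (w1 leaves); pivot element 5.
Divide row 1 by 5; eliminate column c from the other rows.
Row 2 update in column RHS: 27 − 1·(17/5) = 118/5.

118/5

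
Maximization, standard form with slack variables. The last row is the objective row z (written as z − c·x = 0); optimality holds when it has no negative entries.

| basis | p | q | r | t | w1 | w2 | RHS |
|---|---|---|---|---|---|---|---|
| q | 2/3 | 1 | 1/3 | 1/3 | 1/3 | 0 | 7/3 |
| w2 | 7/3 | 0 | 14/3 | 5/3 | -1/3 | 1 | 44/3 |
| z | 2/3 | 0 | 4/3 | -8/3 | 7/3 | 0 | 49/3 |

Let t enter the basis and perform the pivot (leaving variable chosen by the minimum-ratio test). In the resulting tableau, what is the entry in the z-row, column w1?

5

Ratio test on column t — row 1: (7/3)/(1/3) = 7; row 2: (44/3)/(5/3) = 44/5. Minimum is 7 at row 1 (q leaves); pivot element 1/3.
Divide row 1 by 1/3; eliminate column t from the other rows.
z-row update in column w1: 7/3 − (-8/3)·1 = 5.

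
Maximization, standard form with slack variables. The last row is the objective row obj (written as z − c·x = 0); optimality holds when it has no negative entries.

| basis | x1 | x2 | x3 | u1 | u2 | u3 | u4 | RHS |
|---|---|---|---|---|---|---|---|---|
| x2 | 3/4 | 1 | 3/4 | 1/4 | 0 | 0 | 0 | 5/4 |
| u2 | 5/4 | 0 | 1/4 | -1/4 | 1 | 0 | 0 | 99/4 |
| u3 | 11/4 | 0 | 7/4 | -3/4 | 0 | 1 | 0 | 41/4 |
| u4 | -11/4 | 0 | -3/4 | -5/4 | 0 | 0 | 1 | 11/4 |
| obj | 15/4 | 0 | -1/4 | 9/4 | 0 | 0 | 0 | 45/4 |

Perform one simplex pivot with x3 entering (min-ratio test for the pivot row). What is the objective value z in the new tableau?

35/3

Ratio test on column x3 — row 1: (5/4)/(3/4) = 5/3; row 2: (99/4)/(1/4) = 99; row 3: (41/4)/(7/4) = 41/7; row 4: entry -3/4 ≤ 0. Minimum is 5/3 at row 1 (x2 leaves); pivot element 3/4.
Pivot on row 1; the obj-row RHS becomes 45/4 − (-1/4)·(5/3) = 35/3.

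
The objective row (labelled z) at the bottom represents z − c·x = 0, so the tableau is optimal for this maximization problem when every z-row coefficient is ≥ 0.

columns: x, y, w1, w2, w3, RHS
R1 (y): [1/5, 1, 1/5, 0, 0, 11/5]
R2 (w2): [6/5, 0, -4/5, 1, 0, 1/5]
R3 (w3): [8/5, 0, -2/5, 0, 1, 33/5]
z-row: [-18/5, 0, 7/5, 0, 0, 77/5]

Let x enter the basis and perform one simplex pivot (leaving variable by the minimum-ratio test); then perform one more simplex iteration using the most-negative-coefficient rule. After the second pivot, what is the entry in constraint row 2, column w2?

1/2

Ratio test on column x — row 1: (11/5)/(1/5) = 11; row 2: (1/5)/(6/5) = 1/6; row 3: (33/5)/(8/5) = 33/8. Minimum is 1/6 at row 2 (w2 leaves); pivot element 6/5.
Divide row 2 by 6/5; eliminate column x from the other rows.
Second iteration: most negative z-row entry is -1 in column w1, so w1 enters.
Ratio test on column w1 — row 1: (13/6)/(1/3) = 13/2; row 2: entry -2/3 ≤ 0; row 3: (19/3)/(2/3) = 19/2. Minimum is 13/2 at row 1 (y leaves); pivot element 1/3.
Divide row 1 by 1/3; eliminate column w1 from the other rows.
After both pivots, the entry at constraint row 2, column w2 is 1/2.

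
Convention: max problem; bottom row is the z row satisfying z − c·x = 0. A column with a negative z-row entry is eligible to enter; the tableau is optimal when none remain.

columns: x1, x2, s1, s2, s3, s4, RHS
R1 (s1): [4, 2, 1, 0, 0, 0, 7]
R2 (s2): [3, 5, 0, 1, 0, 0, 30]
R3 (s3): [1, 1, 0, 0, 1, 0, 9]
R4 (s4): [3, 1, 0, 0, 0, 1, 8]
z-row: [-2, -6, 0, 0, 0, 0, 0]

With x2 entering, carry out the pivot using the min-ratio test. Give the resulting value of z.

Ratio test on column x2 — row 1: 7/2 = 7/2; row 2: 30/5 = 6; row 3: 9/1 = 9; row 4: 8/1 = 8. Minimum is 7/2 at row 1 (s1 leaves); pivot element 2.
Pivot on row 1; the z-row RHS becomes 0 − (-6)·(7/2) = 21.

21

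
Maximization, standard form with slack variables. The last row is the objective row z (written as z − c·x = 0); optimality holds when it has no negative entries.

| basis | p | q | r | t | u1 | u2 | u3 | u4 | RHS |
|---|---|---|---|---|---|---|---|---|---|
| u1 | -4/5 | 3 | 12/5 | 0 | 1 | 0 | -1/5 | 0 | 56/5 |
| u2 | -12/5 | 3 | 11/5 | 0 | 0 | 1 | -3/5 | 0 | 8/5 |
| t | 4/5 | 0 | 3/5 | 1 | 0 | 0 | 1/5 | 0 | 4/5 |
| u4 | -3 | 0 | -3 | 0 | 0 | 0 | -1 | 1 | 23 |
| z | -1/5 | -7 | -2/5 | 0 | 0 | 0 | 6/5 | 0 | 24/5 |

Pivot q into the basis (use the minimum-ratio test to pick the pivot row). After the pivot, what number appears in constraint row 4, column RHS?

23

Ratio test on column q — row 1: (56/5)/3 = 56/15; row 2: (8/5)/3 = 8/15; row 3: entry 0 ≤ 0; row 4: entry 0 ≤ 0. Minimum is 8/15 at row 2 (u2 leaves); pivot element 3.
Divide row 2 by 3; eliminate column q from the other rows.
Row 4 update in column RHS: 23 − 0·(8/15) = 23.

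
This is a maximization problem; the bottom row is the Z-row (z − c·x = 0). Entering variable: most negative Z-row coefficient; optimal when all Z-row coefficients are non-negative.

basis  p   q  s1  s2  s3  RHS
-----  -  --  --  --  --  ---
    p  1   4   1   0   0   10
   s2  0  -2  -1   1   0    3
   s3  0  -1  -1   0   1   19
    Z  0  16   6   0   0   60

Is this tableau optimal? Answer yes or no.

Every Z-row coefficient is ≥ 0, so the tableau is optimal.

yes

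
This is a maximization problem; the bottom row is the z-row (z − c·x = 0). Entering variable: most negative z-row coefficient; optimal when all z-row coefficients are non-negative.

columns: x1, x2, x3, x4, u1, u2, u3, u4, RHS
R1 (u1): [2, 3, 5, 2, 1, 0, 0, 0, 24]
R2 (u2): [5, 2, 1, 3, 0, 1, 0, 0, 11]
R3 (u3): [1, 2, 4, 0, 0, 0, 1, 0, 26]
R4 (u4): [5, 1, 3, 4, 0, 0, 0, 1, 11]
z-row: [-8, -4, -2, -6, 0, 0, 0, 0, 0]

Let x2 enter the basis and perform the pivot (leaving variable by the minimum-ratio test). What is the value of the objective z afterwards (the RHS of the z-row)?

Ratio test on column x2 — row 1: 24/3 = 8; row 2: 11/2 = 11/2; row 3: 26/2 = 13; row 4: 11/1 = 11. Minimum is 11/2 at row 2 (u2 leaves); pivot element 2.
Pivot on row 2; the z-row RHS becomes 0 − (-4)·(11/2) = 22.

22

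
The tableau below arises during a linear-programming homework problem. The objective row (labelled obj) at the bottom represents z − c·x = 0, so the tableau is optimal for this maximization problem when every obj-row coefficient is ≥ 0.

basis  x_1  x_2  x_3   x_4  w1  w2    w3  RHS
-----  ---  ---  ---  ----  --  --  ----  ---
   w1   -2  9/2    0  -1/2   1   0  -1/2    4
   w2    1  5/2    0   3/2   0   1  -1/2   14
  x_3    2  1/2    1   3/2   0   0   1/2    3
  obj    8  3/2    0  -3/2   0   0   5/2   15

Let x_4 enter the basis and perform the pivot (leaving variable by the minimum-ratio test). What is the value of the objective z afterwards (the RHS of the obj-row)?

18

Ratio test on column x_4 — row 1: entry -1/2 ≤ 0; row 2: 14/(3/2) = 28/3; row 3: 3/(3/2) = 2. Minimum is 2 at row 3 (x_3 leaves); pivot element 3/2.
Pivot on row 3; the obj-row RHS becomes 15 − (-3/2)·2 = 18.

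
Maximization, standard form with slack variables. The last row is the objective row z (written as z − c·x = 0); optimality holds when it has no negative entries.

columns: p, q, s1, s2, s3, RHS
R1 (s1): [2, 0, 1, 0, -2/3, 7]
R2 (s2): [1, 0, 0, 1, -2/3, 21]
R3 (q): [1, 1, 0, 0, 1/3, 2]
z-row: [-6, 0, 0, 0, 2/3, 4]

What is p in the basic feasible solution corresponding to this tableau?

p is not in the basis, so in the current basic feasible solution p = 0.

0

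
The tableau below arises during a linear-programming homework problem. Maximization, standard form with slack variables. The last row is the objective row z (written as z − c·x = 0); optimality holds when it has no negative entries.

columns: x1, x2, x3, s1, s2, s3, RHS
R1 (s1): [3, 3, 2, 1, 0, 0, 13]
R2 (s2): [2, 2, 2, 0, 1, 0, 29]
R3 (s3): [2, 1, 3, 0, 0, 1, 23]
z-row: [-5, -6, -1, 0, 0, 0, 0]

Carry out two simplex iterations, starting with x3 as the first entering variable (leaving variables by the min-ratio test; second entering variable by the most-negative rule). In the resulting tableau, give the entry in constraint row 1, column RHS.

Ratio test on column x3 — row 1: 13/2 = 13/2; row 2: 29/2 = 29/2; row 3: 23/3 = 23/3. Minimum is 13/2 at row 1 (s1 leaves); pivot element 2.
Divide row 1 by 2; eliminate column x3 from the other rows.
Second iteration: most negative z-row entry is -9/2 in column x2, so x2 enters.
Ratio test on column x2 — row 1: (13/2)/(3/2) = 13/3; row 2: entry -1 ≤ 0; row 3: entry -7/2 ≤ 0. Minimum is 13/3 at row 1 (x3 leaves); pivot element 3/2.
Divide row 1 by 3/2; eliminate column x2 from the other rows.
After both pivots, the entry at constraint row 1, column RHS is 13/3.

13/3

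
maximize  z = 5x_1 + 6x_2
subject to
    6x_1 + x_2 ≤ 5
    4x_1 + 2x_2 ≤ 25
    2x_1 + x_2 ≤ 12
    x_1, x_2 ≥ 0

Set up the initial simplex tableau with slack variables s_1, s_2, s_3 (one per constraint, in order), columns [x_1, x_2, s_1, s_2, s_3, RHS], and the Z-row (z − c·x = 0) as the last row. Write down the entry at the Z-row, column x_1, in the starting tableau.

The Z-row carries the negated objective coefficients: the x_1 entry is -5.

-5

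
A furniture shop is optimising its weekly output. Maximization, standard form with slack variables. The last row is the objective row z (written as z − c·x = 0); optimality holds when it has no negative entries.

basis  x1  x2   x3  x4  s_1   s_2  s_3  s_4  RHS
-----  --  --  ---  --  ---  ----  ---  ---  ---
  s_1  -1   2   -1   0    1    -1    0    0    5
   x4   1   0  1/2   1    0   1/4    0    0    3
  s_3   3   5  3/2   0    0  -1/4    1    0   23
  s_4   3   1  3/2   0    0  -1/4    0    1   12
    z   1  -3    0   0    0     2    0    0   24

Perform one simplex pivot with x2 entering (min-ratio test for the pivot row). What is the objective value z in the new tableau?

63/2

Ratio test on column x2 — row 1: 5/2 = 5/2; row 2: entry 0 ≤ 0; row 3: 23/5 = 23/5; row 4: 12/1 = 12. Minimum is 5/2 at row 1 (s_1 leaves); pivot element 2.
Pivot on row 1; the z-row RHS becomes 24 − (-3)·(5/2) = 63/2.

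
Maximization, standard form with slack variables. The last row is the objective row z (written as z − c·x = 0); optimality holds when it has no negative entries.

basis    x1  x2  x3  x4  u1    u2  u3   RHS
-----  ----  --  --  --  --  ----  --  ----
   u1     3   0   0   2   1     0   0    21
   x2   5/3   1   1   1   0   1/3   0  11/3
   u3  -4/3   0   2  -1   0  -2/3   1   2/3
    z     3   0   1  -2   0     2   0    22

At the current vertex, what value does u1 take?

u1 is basic (row 1); its value is the RHS of that row, 21.

21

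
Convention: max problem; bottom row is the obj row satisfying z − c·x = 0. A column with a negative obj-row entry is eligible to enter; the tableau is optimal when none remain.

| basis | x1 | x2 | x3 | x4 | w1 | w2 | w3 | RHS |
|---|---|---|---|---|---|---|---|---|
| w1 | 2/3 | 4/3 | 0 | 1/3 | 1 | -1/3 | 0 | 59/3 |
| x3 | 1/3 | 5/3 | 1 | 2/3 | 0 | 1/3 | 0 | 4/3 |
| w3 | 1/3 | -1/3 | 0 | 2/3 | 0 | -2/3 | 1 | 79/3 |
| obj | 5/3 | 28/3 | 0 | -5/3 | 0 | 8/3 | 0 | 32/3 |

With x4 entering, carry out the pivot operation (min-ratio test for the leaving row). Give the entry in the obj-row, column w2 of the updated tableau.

Ratio test on column x4 — row 1: (59/3)/(1/3) = 59; row 2: (4/3)/(2/3) = 2; row 3: (79/3)/(2/3) = 79/2. Minimum is 2 at row 2 (x3 leaves); pivot element 2/3.
Divide row 2 by 2/3; eliminate column x4 from the other rows.
obj-row update in column w2: 8/3 − (-5/3)·(1/2) = 7/2.

7/2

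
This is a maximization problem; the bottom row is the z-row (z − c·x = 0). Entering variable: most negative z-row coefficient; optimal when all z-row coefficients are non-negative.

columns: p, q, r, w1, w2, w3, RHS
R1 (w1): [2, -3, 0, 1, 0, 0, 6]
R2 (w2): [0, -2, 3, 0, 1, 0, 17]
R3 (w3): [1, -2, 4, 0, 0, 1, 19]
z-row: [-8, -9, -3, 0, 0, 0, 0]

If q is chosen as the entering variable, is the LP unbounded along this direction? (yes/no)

Every constraint-row entry in column q is ≤ 0, so increasing q is unbounded.

yes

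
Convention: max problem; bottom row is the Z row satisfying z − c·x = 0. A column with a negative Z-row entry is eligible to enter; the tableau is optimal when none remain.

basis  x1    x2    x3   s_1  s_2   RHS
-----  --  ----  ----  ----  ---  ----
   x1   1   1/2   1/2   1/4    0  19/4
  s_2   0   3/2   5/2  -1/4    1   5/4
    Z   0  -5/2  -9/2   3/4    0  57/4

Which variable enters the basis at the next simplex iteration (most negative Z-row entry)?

Negative Z-row entries: x2: -5/2, x3: -9/2.
The most negative is -9/2 in column x3, so x3 enters.

x3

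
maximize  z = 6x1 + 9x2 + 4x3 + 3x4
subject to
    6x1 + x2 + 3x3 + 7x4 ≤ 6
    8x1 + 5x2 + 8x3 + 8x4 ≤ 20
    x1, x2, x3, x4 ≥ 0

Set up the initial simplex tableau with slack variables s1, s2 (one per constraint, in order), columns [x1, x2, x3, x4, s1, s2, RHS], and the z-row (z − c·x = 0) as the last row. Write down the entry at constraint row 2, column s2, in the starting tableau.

1

Slack s2 belongs to constraint 2; its column is the unit vector e_2, so the entry in row 2 is 1.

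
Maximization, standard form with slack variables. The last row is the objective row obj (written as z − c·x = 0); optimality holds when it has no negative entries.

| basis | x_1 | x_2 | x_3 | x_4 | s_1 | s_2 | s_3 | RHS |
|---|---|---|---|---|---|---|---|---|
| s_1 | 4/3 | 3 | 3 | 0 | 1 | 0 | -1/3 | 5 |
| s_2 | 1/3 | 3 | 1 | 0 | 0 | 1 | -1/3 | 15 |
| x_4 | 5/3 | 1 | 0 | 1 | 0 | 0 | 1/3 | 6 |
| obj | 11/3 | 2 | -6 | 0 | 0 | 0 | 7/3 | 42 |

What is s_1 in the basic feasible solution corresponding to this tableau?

s_1 is basic (row 1); its value is the RHS of that row, 5.

5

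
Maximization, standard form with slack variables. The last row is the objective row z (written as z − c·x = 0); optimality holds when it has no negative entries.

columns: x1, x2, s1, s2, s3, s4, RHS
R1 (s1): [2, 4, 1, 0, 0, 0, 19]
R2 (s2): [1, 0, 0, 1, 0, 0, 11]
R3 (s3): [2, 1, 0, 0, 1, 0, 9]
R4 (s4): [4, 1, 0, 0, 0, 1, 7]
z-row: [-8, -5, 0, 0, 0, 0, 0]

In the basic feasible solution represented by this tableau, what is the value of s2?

s2 is basic (row 2); its value is the RHS of that row, 11.

11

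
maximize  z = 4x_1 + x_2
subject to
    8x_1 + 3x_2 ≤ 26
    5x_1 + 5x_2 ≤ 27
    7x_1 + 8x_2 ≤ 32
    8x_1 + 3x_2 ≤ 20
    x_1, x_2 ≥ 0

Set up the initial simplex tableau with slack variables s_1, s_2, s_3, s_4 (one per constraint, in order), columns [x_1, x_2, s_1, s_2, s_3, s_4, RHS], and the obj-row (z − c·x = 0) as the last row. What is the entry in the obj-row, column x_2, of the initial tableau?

The obj-row carries the negated objective coefficients: the x_2 entry is -1.

-1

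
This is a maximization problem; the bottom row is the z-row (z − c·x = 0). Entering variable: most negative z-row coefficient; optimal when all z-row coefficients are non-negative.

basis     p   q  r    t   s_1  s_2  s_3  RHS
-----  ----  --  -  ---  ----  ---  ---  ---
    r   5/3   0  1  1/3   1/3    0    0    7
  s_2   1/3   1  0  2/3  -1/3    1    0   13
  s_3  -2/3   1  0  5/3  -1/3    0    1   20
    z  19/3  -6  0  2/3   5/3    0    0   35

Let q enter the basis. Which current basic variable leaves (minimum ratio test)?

Column q entries and ratios — r: 0 ≤ 0, skip; s_2: 13/1 = 13; s_3: 20/1 = 20.
Smallest ratio is 13 in the row of s_2, so s_2 leaves.

s_2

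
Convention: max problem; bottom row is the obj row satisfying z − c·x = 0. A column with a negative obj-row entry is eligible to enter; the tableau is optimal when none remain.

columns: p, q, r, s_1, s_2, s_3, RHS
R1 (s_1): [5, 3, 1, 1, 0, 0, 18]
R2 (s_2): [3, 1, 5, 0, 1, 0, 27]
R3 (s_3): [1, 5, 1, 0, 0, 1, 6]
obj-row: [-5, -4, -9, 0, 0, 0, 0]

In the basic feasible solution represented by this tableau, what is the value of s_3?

s_3 is basic (row 3); its value is the RHS of that row, 6.

6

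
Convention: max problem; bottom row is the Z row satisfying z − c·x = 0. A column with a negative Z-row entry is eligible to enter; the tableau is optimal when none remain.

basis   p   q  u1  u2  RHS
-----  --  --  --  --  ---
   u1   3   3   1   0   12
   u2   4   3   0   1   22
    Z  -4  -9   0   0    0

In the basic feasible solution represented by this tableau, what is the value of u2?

22

u2 is basic (row 2); its value is the RHS of that row, 22.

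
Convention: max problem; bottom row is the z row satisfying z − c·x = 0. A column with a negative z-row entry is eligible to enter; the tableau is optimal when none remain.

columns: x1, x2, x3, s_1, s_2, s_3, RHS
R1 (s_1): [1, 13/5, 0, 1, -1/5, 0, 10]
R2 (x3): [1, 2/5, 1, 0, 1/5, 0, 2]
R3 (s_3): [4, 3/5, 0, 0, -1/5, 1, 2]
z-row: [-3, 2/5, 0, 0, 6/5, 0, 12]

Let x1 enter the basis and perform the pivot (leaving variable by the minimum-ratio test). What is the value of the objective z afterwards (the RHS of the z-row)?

27/2

Ratio test on column x1 — row 1: 10/1 = 10; row 2: 2/1 = 2; row 3: 2/4 = 1/2. Minimum is 1/2 at row 3 (s_3 leaves); pivot element 4.
Pivot on row 3; the z-row RHS becomes 12 − (-3)·(1/2) = 27/2.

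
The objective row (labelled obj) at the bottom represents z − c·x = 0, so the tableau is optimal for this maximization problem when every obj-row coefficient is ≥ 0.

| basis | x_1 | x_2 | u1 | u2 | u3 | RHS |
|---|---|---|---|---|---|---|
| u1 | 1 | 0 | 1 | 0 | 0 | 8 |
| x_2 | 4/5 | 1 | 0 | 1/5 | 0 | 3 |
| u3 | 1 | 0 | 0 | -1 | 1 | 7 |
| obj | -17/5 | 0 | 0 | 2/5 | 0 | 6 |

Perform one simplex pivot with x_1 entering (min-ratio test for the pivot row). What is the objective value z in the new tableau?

75/4

Ratio test on column x_1 — row 1: 8/1 = 8; row 2: 3/(4/5) = 15/4; row 3: 7/1 = 7. Minimum is 15/4 at row 2 (x_2 leaves); pivot element 4/5.
Pivot on row 2; the obj-row RHS becomes 6 − (-17/5)·(15/4) = 75/4.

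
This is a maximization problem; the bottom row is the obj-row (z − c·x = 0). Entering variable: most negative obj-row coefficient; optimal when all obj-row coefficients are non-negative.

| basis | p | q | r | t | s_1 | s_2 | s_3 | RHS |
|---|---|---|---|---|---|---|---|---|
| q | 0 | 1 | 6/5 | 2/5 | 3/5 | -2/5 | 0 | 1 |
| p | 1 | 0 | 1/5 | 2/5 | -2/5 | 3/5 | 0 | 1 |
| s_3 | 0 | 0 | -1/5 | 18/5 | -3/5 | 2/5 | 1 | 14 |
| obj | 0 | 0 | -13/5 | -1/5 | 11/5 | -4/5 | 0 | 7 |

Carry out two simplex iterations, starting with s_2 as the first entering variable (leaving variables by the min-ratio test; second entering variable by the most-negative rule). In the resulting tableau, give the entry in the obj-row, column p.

Ratio test on column s_2 — row 1: entry -2/5 ≤ 0; row 2: 1/(3/5) = 5/3; row 3: 14/(2/5) = 35. Minimum is 5/3 at row 2 (p leaves); pivot element 3/5.
Divide row 2 by 3/5; eliminate column s_2 from the other rows.
Second iteration: most negative obj-row entry is -7/3 in column r, so r enters.
Ratio test on column r — row 1: (5/3)/(4/3) = 5/4; row 2: (5/3)/(1/3) = 5; row 3: entry -1/3 ≤ 0. Minimum is 5/4 at row 1 (q leaves); pivot element 4/3.
Divide row 1 by 4/3; eliminate column r from the other rows.
After both pivots, the entry at the obj-row, column p is 5/2.

5/2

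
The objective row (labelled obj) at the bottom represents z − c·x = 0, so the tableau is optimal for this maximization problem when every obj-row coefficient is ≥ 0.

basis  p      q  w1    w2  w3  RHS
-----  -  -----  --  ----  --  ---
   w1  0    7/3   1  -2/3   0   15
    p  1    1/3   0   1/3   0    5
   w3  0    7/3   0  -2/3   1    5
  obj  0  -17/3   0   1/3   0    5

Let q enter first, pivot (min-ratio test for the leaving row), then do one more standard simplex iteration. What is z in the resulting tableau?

30

Ratio test on column q — row 1: 15/(7/3) = 45/7; row 2: 5/(1/3) = 15; row 3: 5/(7/3) = 15/7. Minimum is 15/7 at row 3 (w3 leaves); pivot element 7/3.
Pivot on row 3; the obj-row RHS becomes 5 − (-17/3)·(15/7) = 120/7.
Next entering variable (most negative obj-row entry -9/7): w2.
Ratio test on column w2 — row 1: entry 0 ≤ 0; row 2: (30/7)/(3/7) = 10; row 3: entry -2/7 ≤ 0. Minimum is 10 at row 2 (p leaves); pivot element 3/7.
After the second pivot the obj-row RHS is 120/7 − (-9/7)·10 = 30.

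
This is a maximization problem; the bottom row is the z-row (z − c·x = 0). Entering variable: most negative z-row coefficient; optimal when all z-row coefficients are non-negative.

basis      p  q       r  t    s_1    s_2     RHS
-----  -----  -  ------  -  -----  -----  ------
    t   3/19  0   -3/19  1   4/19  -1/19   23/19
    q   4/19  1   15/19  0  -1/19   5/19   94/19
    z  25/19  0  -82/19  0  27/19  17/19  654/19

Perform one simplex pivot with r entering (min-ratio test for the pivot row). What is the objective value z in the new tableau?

Ratio test on column r — row 1: entry -3/19 ≤ 0; row 2: (94/19)/(15/19) = 94/15. Minimum is 94/15 at row 2 (q leaves); pivot element 15/19.
Pivot on row 2; the z-row RHS becomes 654/19 − (-82/19)·(94/15) = 922/15.

922/15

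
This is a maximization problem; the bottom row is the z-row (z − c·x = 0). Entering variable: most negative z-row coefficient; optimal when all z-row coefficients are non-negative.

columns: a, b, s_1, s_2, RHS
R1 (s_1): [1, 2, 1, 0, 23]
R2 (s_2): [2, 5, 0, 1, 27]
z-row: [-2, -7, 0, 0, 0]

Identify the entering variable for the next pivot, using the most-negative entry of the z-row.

Negative z-row entries: a: -2, b: -7.
The most negative is -7 in column b, so b enters.

b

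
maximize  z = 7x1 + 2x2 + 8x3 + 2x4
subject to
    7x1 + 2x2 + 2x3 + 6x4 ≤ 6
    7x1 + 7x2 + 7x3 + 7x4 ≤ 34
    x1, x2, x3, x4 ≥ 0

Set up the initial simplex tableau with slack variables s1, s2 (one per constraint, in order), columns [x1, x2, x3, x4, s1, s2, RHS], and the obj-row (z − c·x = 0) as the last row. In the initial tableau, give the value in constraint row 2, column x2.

Constraint 2 has coefficient 7 on x2.

7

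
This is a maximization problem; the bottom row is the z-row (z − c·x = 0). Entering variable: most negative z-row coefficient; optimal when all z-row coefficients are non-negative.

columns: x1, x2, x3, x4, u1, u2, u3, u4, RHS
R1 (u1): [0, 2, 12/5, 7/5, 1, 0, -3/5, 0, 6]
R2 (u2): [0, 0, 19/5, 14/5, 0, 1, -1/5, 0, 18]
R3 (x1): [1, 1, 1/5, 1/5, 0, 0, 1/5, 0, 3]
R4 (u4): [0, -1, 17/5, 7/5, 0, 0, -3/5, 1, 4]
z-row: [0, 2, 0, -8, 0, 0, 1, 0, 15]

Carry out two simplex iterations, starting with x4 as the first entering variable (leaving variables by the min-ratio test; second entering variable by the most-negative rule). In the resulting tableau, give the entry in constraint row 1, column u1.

1/3

Ratio test on column x4 — row 1: 6/(7/5) = 30/7; row 2: 18/(14/5) = 45/7; row 3: 3/(1/5) = 15; row 4: 4/(7/5) = 20/7. Minimum is 20/7 at row 4 (u4 leaves); pivot element 7/5.
Divide row 4 by 7/5; eliminate column x4 from the other rows.
Second iteration: most negative z-row entry is -26/7 in column x2, so x2 enters.
Ratio test on column x2 — row 1: 2/3 = 2/3; row 2: 10/2 = 5; row 3: (17/7)/(8/7) = 17/8; row 4: entry -5/7 ≤ 0. Minimum is 2/3 at row 1 (u1 leaves); pivot element 3.
Divide row 1 by 3; eliminate column x2 from the other rows.
After both pivots, the entry at constraint row 1, column u1 is 1/3.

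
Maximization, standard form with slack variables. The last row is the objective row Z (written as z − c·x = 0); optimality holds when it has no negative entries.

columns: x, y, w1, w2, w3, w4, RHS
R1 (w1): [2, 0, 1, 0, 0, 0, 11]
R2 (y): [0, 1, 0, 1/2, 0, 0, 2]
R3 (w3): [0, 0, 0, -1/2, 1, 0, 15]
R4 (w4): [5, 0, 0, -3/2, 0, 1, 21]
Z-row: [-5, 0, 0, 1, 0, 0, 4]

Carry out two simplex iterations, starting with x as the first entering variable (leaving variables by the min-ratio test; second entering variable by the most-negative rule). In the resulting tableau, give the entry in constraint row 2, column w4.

0

Ratio test on column x — row 1: 11/2 = 11/2; row 2: entry 0 ≤ 0; row 3: entry 0 ≤ 0; row 4: 21/5 = 21/5. Minimum is 21/5 at row 4 (w4 leaves); pivot element 5.
Divide row 4 by 5; eliminate column x from the other rows.
Second iteration: most negative Z-row entry is -1/2 in column w2, so w2 enters.
Ratio test on column w2 — row 1: (13/5)/(3/5) = 13/3; row 2: 2/(1/2) = 4; row 3: entry -1/2 ≤ 0; row 4: entry -3/10 ≤ 0. Minimum is 4 at row 2 (y leaves); pivot element 1/2.
Divide row 2 by 1/2; eliminate column w2 from the other rows.
After both pivots, the entry at constraint row 2, column w4 is 0.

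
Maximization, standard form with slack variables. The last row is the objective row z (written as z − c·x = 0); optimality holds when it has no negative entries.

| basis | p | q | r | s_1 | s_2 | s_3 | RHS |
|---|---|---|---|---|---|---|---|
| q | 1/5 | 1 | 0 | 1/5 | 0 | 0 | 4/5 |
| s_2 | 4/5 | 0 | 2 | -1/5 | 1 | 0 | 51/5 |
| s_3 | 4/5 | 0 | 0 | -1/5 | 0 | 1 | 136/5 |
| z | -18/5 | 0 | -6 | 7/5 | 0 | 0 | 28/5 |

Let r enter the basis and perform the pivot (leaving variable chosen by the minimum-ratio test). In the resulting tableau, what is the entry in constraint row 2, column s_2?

1/2

Ratio test on column r — row 1: entry 0 ≤ 0; row 2: (51/5)/2 = 51/10; row 3: entry 0 ≤ 0. Minimum is 51/10 at row 2 (s_2 leaves); pivot element 2.
Divide row 2 by 2; eliminate column r from the other rows.
In the new row 2, the s_2 entry is the old entry divided by the pivot: 1/2 = 1/2.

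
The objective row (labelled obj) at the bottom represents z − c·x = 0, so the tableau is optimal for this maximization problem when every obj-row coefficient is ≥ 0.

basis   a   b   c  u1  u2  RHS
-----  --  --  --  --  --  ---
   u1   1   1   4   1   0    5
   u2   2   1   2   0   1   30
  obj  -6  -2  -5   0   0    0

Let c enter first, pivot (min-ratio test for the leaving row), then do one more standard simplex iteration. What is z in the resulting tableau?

Ratio test on column c — row 1: 5/4 = 5/4; row 2: 30/2 = 15. Minimum is 5/4 at row 1 (u1 leaves); pivot element 4.
Pivot on row 1; the obj-row RHS becomes 0 − (-5)·(5/4) = 25/4.
Next entering variable (most negative obj-row entry -19/4): a.
Ratio test on column a — row 1: (5/4)/(1/4) = 5; row 2: (55/2)/(3/2) = 55/3. Minimum is 5 at row 1 (c leaves); pivot element 1/4.
After the second pivot the obj-row RHS is 25/4 − (-19/4)·5 = 30.

30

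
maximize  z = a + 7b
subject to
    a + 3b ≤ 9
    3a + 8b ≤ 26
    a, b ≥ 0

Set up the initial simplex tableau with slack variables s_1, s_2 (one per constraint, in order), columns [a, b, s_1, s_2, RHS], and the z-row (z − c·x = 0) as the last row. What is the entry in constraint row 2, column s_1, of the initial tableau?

0

Slack s_1 belongs to constraint 1; its column is the unit vector e_1, so the entry in row 2 is 0.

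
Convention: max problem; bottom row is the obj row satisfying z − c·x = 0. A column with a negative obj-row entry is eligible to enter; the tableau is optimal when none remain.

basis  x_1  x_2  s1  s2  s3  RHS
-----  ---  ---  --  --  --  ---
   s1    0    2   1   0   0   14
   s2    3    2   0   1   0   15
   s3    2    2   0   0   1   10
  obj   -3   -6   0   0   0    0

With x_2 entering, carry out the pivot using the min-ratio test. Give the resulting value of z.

Ratio test on column x_2 — row 1: 14/2 = 7; row 2: 15/2 = 15/2; row 3: 10/2 = 5. Minimum is 5 at row 3 (s3 leaves); pivot element 2.
Pivot on row 3; the obj-row RHS becomes 0 − (-6)·5 = 30.

30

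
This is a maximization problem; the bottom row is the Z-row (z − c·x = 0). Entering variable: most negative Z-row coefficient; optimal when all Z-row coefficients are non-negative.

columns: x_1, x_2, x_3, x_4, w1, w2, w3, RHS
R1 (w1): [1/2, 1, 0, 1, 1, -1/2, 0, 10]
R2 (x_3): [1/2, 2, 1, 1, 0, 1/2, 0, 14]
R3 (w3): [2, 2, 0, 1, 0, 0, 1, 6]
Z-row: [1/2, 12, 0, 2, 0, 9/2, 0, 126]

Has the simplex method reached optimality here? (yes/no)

Every Z-row coefficient is ≥ 0, so the tableau is optimal.

yes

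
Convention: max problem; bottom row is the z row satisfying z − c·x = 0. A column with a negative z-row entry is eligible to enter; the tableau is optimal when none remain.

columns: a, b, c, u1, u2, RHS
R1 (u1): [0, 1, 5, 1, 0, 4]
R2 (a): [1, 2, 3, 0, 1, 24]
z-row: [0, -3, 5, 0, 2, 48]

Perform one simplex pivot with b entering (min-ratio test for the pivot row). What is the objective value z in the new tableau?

Ratio test on column b — row 1: 4/1 = 4; row 2: 24/2 = 12. Minimum is 4 at row 1 (u1 leaves); pivot element 1.
Pivot on row 1; the z-row RHS becomes 48 − (-3)·4 = 60.

60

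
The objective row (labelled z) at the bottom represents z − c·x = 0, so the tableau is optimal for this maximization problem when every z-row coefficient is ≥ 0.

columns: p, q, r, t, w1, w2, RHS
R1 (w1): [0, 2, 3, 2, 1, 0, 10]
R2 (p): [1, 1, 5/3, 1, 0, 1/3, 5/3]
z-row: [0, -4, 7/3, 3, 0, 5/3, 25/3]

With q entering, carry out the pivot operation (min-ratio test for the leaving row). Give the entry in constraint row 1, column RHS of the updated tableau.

Ratio test on column q — row 1: 10/2 = 5; row 2: (5/3)/1 = 5/3. Minimum is 5/3 at row 2 (p leaves); pivot element 1.
Divide row 2 by 1; eliminate column q from the other rows.
Row 1 update in column RHS: 10 − 2·(5/3) = 20/3.

20/3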